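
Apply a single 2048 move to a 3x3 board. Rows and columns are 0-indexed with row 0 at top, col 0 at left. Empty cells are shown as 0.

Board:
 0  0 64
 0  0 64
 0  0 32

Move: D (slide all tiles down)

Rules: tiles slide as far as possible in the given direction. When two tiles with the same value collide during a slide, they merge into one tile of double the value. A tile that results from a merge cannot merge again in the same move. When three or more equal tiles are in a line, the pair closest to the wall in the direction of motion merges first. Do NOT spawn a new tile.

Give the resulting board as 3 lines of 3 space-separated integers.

Answer:   0   0   0
  0   0 128
  0   0  32

Derivation:
Slide down:
col 0: [0, 0, 0] -> [0, 0, 0]
col 1: [0, 0, 0] -> [0, 0, 0]
col 2: [64, 64, 32] -> [0, 128, 32]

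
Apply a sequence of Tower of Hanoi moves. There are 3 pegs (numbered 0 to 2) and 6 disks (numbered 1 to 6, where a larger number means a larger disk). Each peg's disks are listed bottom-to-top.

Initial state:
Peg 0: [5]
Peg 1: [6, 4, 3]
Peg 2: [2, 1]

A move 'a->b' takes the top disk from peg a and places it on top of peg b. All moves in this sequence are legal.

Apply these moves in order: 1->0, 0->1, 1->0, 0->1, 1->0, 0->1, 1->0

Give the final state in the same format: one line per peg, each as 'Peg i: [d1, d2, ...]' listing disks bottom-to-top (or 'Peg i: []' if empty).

After move 1 (1->0):
Peg 0: [5, 3]
Peg 1: [6, 4]
Peg 2: [2, 1]

After move 2 (0->1):
Peg 0: [5]
Peg 1: [6, 4, 3]
Peg 2: [2, 1]

After move 3 (1->0):
Peg 0: [5, 3]
Peg 1: [6, 4]
Peg 2: [2, 1]

After move 4 (0->1):
Peg 0: [5]
Peg 1: [6, 4, 3]
Peg 2: [2, 1]

After move 5 (1->0):
Peg 0: [5, 3]
Peg 1: [6, 4]
Peg 2: [2, 1]

After move 6 (0->1):
Peg 0: [5]
Peg 1: [6, 4, 3]
Peg 2: [2, 1]

After move 7 (1->0):
Peg 0: [5, 3]
Peg 1: [6, 4]
Peg 2: [2, 1]

Answer: Peg 0: [5, 3]
Peg 1: [6, 4]
Peg 2: [2, 1]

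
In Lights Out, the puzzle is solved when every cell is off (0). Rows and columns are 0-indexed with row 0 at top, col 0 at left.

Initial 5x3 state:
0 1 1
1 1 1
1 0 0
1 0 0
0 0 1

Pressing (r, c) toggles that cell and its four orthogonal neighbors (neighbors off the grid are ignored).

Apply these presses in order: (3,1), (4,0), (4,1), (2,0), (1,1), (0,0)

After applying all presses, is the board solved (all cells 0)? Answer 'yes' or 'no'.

After press 1 at (3,1):
0 1 1
1 1 1
1 1 0
0 1 1
0 1 1

After press 2 at (4,0):
0 1 1
1 1 1
1 1 0
1 1 1
1 0 1

After press 3 at (4,1):
0 1 1
1 1 1
1 1 0
1 0 1
0 1 0

After press 4 at (2,0):
0 1 1
0 1 1
0 0 0
0 0 1
0 1 0

After press 5 at (1,1):
0 0 1
1 0 0
0 1 0
0 0 1
0 1 0

After press 6 at (0,0):
1 1 1
0 0 0
0 1 0
0 0 1
0 1 0

Lights still on: 6

Answer: no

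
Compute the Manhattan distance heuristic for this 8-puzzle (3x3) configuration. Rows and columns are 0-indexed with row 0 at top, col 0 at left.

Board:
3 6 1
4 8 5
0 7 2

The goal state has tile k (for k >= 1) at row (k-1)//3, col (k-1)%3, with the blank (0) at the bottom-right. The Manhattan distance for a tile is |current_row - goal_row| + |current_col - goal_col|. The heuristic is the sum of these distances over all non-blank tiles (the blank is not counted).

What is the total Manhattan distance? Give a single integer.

Tile 3: (0,0)->(0,2) = 2
Tile 6: (0,1)->(1,2) = 2
Tile 1: (0,2)->(0,0) = 2
Tile 4: (1,0)->(1,0) = 0
Tile 8: (1,1)->(2,1) = 1
Tile 5: (1,2)->(1,1) = 1
Tile 7: (2,1)->(2,0) = 1
Tile 2: (2,2)->(0,1) = 3
Sum: 2 + 2 + 2 + 0 + 1 + 1 + 1 + 3 = 12

Answer: 12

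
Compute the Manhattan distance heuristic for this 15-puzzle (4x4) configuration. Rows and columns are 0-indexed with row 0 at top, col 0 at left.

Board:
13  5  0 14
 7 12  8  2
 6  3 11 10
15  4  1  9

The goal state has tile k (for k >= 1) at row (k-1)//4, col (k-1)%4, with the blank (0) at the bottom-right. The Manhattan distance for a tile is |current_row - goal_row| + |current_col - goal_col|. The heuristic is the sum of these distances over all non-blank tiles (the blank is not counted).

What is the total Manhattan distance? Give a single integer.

Answer: 42

Derivation:
Tile 13: (0,0)->(3,0) = 3
Tile 5: (0,1)->(1,0) = 2
Tile 14: (0,3)->(3,1) = 5
Tile 7: (1,0)->(1,2) = 2
Tile 12: (1,1)->(2,3) = 3
Tile 8: (1,2)->(1,3) = 1
Tile 2: (1,3)->(0,1) = 3
Tile 6: (2,0)->(1,1) = 2
Tile 3: (2,1)->(0,2) = 3
Tile 11: (2,2)->(2,2) = 0
Tile 10: (2,3)->(2,1) = 2
Tile 15: (3,0)->(3,2) = 2
Tile 4: (3,1)->(0,3) = 5
Tile 1: (3,2)->(0,0) = 5
Tile 9: (3,3)->(2,0) = 4
Sum: 3 + 2 + 5 + 2 + 3 + 1 + 3 + 2 + 3 + 0 + 2 + 2 + 5 + 5 + 4 = 42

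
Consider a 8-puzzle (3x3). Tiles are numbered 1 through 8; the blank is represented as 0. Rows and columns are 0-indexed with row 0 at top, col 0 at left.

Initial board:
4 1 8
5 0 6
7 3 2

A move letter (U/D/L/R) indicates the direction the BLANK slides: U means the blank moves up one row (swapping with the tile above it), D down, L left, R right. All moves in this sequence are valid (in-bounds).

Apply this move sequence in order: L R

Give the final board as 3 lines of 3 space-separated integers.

Answer: 4 1 8
5 0 6
7 3 2

Derivation:
After move 1 (L):
4 1 8
0 5 6
7 3 2

After move 2 (R):
4 1 8
5 0 6
7 3 2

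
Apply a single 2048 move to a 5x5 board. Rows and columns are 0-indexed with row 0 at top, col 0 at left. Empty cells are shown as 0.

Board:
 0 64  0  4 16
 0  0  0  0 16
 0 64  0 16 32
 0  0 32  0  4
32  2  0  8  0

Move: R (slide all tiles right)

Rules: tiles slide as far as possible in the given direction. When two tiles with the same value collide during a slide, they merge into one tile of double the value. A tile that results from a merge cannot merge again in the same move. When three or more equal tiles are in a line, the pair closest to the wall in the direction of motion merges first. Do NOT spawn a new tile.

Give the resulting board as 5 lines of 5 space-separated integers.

Answer:  0  0 64  4 16
 0  0  0  0 16
 0  0 64 16 32
 0  0  0 32  4
 0  0 32  2  8

Derivation:
Slide right:
row 0: [0, 64, 0, 4, 16] -> [0, 0, 64, 4, 16]
row 1: [0, 0, 0, 0, 16] -> [0, 0, 0, 0, 16]
row 2: [0, 64, 0, 16, 32] -> [0, 0, 64, 16, 32]
row 3: [0, 0, 32, 0, 4] -> [0, 0, 0, 32, 4]
row 4: [32, 2, 0, 8, 0] -> [0, 0, 32, 2, 8]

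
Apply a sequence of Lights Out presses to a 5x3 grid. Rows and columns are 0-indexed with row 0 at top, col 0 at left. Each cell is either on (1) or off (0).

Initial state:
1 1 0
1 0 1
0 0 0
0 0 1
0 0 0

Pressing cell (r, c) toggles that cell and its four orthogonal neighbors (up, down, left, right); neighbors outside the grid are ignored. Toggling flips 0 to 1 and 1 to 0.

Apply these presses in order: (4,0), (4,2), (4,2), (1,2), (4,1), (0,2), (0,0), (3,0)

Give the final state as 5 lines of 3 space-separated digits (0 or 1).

Answer: 0 1 0
0 1 1
1 0 1
0 0 1
1 0 1

Derivation:
After press 1 at (4,0):
1 1 0
1 0 1
0 0 0
1 0 1
1 1 0

After press 2 at (4,2):
1 1 0
1 0 1
0 0 0
1 0 0
1 0 1

After press 3 at (4,2):
1 1 0
1 0 1
0 0 0
1 0 1
1 1 0

After press 4 at (1,2):
1 1 1
1 1 0
0 0 1
1 0 1
1 1 0

After press 5 at (4,1):
1 1 1
1 1 0
0 0 1
1 1 1
0 0 1

After press 6 at (0,2):
1 0 0
1 1 1
0 0 1
1 1 1
0 0 1

After press 7 at (0,0):
0 1 0
0 1 1
0 0 1
1 1 1
0 0 1

After press 8 at (3,0):
0 1 0
0 1 1
1 0 1
0 0 1
1 0 1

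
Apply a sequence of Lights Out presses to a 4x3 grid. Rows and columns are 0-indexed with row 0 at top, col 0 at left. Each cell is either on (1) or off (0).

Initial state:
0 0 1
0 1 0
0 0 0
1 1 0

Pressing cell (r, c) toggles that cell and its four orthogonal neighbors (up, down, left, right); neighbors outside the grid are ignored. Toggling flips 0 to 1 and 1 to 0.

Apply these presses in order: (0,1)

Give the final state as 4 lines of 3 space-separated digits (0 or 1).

After press 1 at (0,1):
1 1 0
0 0 0
0 0 0
1 1 0

Answer: 1 1 0
0 0 0
0 0 0
1 1 0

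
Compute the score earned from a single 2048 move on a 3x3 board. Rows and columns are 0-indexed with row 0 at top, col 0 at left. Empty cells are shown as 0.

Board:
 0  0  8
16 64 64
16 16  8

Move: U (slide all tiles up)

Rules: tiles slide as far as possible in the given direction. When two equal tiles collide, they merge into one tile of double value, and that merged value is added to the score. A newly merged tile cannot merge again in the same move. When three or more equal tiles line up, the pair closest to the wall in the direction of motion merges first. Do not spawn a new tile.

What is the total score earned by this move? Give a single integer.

Slide up:
col 0: [0, 16, 16] -> [32, 0, 0]  score +32 (running 32)
col 1: [0, 64, 16] -> [64, 16, 0]  score +0 (running 32)
col 2: [8, 64, 8] -> [8, 64, 8]  score +0 (running 32)
Board after move:
32 64  8
 0 16 64
 0  0  8

Answer: 32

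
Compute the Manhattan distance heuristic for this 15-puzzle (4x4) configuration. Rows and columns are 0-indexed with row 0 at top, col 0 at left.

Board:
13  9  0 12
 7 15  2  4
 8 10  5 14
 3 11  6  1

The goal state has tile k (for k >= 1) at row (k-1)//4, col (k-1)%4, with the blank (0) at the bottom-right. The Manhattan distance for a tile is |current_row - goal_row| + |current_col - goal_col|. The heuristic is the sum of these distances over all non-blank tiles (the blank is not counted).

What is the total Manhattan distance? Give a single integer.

Answer: 42

Derivation:
Tile 13: (0,0)->(3,0) = 3
Tile 9: (0,1)->(2,0) = 3
Tile 12: (0,3)->(2,3) = 2
Tile 7: (1,0)->(1,2) = 2
Tile 15: (1,1)->(3,2) = 3
Tile 2: (1,2)->(0,1) = 2
Tile 4: (1,3)->(0,3) = 1
Tile 8: (2,0)->(1,3) = 4
Tile 10: (2,1)->(2,1) = 0
Tile 5: (2,2)->(1,0) = 3
Tile 14: (2,3)->(3,1) = 3
Tile 3: (3,0)->(0,2) = 5
Tile 11: (3,1)->(2,2) = 2
Tile 6: (3,2)->(1,1) = 3
Tile 1: (3,3)->(0,0) = 6
Sum: 3 + 3 + 2 + 2 + 3 + 2 + 1 + 4 + 0 + 3 + 3 + 5 + 2 + 3 + 6 = 42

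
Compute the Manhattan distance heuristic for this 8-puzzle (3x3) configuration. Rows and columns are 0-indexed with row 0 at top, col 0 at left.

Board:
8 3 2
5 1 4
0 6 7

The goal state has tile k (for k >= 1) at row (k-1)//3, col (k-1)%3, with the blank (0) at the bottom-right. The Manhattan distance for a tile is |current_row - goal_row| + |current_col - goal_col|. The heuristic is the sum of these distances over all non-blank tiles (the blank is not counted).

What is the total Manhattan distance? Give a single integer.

Answer: 14

Derivation:
Tile 8: (0,0)->(2,1) = 3
Tile 3: (0,1)->(0,2) = 1
Tile 2: (0,2)->(0,1) = 1
Tile 5: (1,0)->(1,1) = 1
Tile 1: (1,1)->(0,0) = 2
Tile 4: (1,2)->(1,0) = 2
Tile 6: (2,1)->(1,2) = 2
Tile 7: (2,2)->(2,0) = 2
Sum: 3 + 1 + 1 + 1 + 2 + 2 + 2 + 2 = 14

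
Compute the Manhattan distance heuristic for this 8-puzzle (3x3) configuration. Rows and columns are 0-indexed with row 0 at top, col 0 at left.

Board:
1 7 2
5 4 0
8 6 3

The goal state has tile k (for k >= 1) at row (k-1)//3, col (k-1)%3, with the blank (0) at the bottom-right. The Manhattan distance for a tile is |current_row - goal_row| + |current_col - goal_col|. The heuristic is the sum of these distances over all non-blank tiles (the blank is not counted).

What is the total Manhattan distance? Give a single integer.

Answer: 11

Derivation:
Tile 1: (0,0)->(0,0) = 0
Tile 7: (0,1)->(2,0) = 3
Tile 2: (0,2)->(0,1) = 1
Tile 5: (1,0)->(1,1) = 1
Tile 4: (1,1)->(1,0) = 1
Tile 8: (2,0)->(2,1) = 1
Tile 6: (2,1)->(1,2) = 2
Tile 3: (2,2)->(0,2) = 2
Sum: 0 + 3 + 1 + 1 + 1 + 1 + 2 + 2 = 11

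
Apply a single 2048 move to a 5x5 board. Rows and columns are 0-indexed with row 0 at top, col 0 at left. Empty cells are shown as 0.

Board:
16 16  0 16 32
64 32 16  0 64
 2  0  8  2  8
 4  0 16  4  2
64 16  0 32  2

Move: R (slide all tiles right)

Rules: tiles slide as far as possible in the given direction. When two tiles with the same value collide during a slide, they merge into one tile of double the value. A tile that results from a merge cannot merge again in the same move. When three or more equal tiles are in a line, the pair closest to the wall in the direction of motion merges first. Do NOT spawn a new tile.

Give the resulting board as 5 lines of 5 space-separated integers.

Answer:  0  0 16 32 32
 0 64 32 16 64
 0  2  8  2  8
 0  4 16  4  2
 0 64 16 32  2

Derivation:
Slide right:
row 0: [16, 16, 0, 16, 32] -> [0, 0, 16, 32, 32]
row 1: [64, 32, 16, 0, 64] -> [0, 64, 32, 16, 64]
row 2: [2, 0, 8, 2, 8] -> [0, 2, 8, 2, 8]
row 3: [4, 0, 16, 4, 2] -> [0, 4, 16, 4, 2]
row 4: [64, 16, 0, 32, 2] -> [0, 64, 16, 32, 2]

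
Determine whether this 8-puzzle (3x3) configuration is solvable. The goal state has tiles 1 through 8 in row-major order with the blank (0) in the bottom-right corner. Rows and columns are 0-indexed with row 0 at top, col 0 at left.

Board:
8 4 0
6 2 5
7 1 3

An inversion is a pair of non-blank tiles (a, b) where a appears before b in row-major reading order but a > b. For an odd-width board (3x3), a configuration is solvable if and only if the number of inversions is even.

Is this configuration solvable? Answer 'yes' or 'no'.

Inversions (pairs i<j in row-major order where tile[i] > tile[j] > 0): 19
19 is odd, so the puzzle is not solvable.

Answer: no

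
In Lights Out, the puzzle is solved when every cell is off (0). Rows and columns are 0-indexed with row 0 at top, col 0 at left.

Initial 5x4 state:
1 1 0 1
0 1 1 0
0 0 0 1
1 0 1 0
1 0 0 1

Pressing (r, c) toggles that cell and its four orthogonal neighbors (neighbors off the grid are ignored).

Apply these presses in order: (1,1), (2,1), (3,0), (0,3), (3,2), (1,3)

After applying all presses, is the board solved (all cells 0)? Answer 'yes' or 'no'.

Answer: no

Derivation:
After press 1 at (1,1):
1 0 0 1
1 0 0 0
0 1 0 1
1 0 1 0
1 0 0 1

After press 2 at (2,1):
1 0 0 1
1 1 0 0
1 0 1 1
1 1 1 0
1 0 0 1

After press 3 at (3,0):
1 0 0 1
1 1 0 0
0 0 1 1
0 0 1 0
0 0 0 1

After press 4 at (0,3):
1 0 1 0
1 1 0 1
0 0 1 1
0 0 1 0
0 0 0 1

After press 5 at (3,2):
1 0 1 0
1 1 0 1
0 0 0 1
0 1 0 1
0 0 1 1

After press 6 at (1,3):
1 0 1 1
1 1 1 0
0 0 0 0
0 1 0 1
0 0 1 1

Lights still on: 10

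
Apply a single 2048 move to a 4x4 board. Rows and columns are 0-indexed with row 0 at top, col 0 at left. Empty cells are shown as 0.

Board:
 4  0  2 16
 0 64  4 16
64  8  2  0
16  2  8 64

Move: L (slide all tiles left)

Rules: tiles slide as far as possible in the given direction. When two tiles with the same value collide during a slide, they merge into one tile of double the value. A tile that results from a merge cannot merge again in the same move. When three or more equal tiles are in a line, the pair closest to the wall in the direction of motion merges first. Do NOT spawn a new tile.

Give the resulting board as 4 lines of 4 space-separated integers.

Slide left:
row 0: [4, 0, 2, 16] -> [4, 2, 16, 0]
row 1: [0, 64, 4, 16] -> [64, 4, 16, 0]
row 2: [64, 8, 2, 0] -> [64, 8, 2, 0]
row 3: [16, 2, 8, 64] -> [16, 2, 8, 64]

Answer:  4  2 16  0
64  4 16  0
64  8  2  0
16  2  8 64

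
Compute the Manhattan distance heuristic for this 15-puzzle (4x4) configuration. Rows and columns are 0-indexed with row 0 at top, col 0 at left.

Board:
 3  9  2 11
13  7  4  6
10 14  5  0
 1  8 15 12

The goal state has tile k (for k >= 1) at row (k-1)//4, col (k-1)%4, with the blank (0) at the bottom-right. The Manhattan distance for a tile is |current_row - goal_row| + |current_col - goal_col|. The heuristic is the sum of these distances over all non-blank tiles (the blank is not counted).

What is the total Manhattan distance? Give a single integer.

Tile 3: at (0,0), goal (0,2), distance |0-0|+|0-2| = 2
Tile 9: at (0,1), goal (2,0), distance |0-2|+|1-0| = 3
Tile 2: at (0,2), goal (0,1), distance |0-0|+|2-1| = 1
Tile 11: at (0,3), goal (2,2), distance |0-2|+|3-2| = 3
Tile 13: at (1,0), goal (3,0), distance |1-3|+|0-0| = 2
Tile 7: at (1,1), goal (1,2), distance |1-1|+|1-2| = 1
Tile 4: at (1,2), goal (0,3), distance |1-0|+|2-3| = 2
Tile 6: at (1,3), goal (1,1), distance |1-1|+|3-1| = 2
Tile 10: at (2,0), goal (2,1), distance |2-2|+|0-1| = 1
Tile 14: at (2,1), goal (3,1), distance |2-3|+|1-1| = 1
Tile 5: at (2,2), goal (1,0), distance |2-1|+|2-0| = 3
Tile 1: at (3,0), goal (0,0), distance |3-0|+|0-0| = 3
Tile 8: at (3,1), goal (1,3), distance |3-1|+|1-3| = 4
Tile 15: at (3,2), goal (3,2), distance |3-3|+|2-2| = 0
Tile 12: at (3,3), goal (2,3), distance |3-2|+|3-3| = 1
Sum: 2 + 3 + 1 + 3 + 2 + 1 + 2 + 2 + 1 + 1 + 3 + 3 + 4 + 0 + 1 = 29

Answer: 29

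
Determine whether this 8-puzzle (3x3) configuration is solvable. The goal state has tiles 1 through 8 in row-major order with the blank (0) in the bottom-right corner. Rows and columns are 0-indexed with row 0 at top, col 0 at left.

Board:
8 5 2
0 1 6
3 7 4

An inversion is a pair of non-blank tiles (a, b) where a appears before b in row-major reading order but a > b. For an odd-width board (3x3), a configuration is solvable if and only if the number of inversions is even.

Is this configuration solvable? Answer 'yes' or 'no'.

Inversions (pairs i<j in row-major order where tile[i] > tile[j] > 0): 15
15 is odd, so the puzzle is not solvable.

Answer: no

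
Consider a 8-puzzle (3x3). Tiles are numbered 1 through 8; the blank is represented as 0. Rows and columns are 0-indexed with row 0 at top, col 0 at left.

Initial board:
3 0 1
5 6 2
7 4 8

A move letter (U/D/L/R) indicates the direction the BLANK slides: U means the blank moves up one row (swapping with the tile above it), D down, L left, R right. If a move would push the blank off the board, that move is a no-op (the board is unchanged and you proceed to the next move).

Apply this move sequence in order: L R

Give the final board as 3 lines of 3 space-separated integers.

After move 1 (L):
0 3 1
5 6 2
7 4 8

After move 2 (R):
3 0 1
5 6 2
7 4 8

Answer: 3 0 1
5 6 2
7 4 8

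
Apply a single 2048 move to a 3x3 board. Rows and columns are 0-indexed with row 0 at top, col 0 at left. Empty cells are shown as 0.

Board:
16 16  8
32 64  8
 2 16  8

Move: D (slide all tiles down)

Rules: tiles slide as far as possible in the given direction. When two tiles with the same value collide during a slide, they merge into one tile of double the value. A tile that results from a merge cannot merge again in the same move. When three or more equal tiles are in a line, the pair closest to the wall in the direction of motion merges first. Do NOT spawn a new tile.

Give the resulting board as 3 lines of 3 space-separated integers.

Slide down:
col 0: [16, 32, 2] -> [16, 32, 2]
col 1: [16, 64, 16] -> [16, 64, 16]
col 2: [8, 8, 8] -> [0, 8, 16]

Answer: 16 16  0
32 64  8
 2 16 16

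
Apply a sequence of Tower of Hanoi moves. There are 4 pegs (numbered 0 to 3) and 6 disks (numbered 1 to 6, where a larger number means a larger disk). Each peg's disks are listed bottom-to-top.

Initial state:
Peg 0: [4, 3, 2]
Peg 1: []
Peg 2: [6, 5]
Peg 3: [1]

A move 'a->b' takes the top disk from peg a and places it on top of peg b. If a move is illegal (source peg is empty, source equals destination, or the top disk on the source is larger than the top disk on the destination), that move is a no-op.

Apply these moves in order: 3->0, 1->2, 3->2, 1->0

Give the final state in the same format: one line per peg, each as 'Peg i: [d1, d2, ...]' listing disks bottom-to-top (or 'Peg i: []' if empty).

Answer: Peg 0: [4, 3, 2, 1]
Peg 1: []
Peg 2: [6, 5]
Peg 3: []

Derivation:
After move 1 (3->0):
Peg 0: [4, 3, 2, 1]
Peg 1: []
Peg 2: [6, 5]
Peg 3: []

After move 2 (1->2):
Peg 0: [4, 3, 2, 1]
Peg 1: []
Peg 2: [6, 5]
Peg 3: []

After move 3 (3->2):
Peg 0: [4, 3, 2, 1]
Peg 1: []
Peg 2: [6, 5]
Peg 3: []

After move 4 (1->0):
Peg 0: [4, 3, 2, 1]
Peg 1: []
Peg 2: [6, 5]
Peg 3: []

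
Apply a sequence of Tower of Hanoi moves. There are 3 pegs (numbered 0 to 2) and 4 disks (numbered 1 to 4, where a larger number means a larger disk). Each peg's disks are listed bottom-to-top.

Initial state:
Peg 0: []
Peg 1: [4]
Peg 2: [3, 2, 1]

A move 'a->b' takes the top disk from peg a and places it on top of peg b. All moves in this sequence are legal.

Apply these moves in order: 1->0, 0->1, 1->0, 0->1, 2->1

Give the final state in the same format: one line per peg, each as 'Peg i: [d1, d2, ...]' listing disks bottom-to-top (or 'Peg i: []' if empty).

After move 1 (1->0):
Peg 0: [4]
Peg 1: []
Peg 2: [3, 2, 1]

After move 2 (0->1):
Peg 0: []
Peg 1: [4]
Peg 2: [3, 2, 1]

After move 3 (1->0):
Peg 0: [4]
Peg 1: []
Peg 2: [3, 2, 1]

After move 4 (0->1):
Peg 0: []
Peg 1: [4]
Peg 2: [3, 2, 1]

After move 5 (2->1):
Peg 0: []
Peg 1: [4, 1]
Peg 2: [3, 2]

Answer: Peg 0: []
Peg 1: [4, 1]
Peg 2: [3, 2]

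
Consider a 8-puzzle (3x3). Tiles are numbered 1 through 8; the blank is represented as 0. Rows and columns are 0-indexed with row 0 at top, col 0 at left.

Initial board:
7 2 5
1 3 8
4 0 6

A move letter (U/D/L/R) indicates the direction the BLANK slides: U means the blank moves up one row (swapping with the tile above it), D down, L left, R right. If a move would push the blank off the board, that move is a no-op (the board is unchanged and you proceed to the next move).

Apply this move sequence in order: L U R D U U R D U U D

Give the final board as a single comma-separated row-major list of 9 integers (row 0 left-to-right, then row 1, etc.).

Answer: 7, 5, 8, 3, 2, 0, 1, 4, 6

Derivation:
After move 1 (L):
7 2 5
1 3 8
0 4 6

After move 2 (U):
7 2 5
0 3 8
1 4 6

After move 3 (R):
7 2 5
3 0 8
1 4 6

After move 4 (D):
7 2 5
3 4 8
1 0 6

After move 5 (U):
7 2 5
3 0 8
1 4 6

After move 6 (U):
7 0 5
3 2 8
1 4 6

After move 7 (R):
7 5 0
3 2 8
1 4 6

After move 8 (D):
7 5 8
3 2 0
1 4 6

After move 9 (U):
7 5 0
3 2 8
1 4 6

After move 10 (U):
7 5 0
3 2 8
1 4 6

After move 11 (D):
7 5 8
3 2 0
1 4 6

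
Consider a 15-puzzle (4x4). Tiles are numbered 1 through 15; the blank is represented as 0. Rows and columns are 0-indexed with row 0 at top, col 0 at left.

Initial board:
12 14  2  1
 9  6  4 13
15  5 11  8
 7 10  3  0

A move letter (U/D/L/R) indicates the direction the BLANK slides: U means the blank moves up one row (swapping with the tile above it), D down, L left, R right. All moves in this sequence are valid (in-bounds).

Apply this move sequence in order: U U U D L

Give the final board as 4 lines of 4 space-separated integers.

After move 1 (U):
12 14  2  1
 9  6  4 13
15  5 11  0
 7 10  3  8

After move 2 (U):
12 14  2  1
 9  6  4  0
15  5 11 13
 7 10  3  8

After move 3 (U):
12 14  2  0
 9  6  4  1
15  5 11 13
 7 10  3  8

After move 4 (D):
12 14  2  1
 9  6  4  0
15  5 11 13
 7 10  3  8

After move 5 (L):
12 14  2  1
 9  6  0  4
15  5 11 13
 7 10  3  8

Answer: 12 14  2  1
 9  6  0  4
15  5 11 13
 7 10  3  8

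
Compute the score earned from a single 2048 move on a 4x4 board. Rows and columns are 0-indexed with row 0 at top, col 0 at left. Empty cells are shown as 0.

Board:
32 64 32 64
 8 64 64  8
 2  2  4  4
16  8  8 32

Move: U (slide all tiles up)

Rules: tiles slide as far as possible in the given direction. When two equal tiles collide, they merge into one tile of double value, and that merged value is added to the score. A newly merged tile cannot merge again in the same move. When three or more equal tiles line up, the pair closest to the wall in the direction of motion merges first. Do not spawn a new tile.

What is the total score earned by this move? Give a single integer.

Answer: 128

Derivation:
Slide up:
col 0: [32, 8, 2, 16] -> [32, 8, 2, 16]  score +0 (running 0)
col 1: [64, 64, 2, 8] -> [128, 2, 8, 0]  score +128 (running 128)
col 2: [32, 64, 4, 8] -> [32, 64, 4, 8]  score +0 (running 128)
col 3: [64, 8, 4, 32] -> [64, 8, 4, 32]  score +0 (running 128)
Board after move:
 32 128  32  64
  8   2  64   8
  2   8   4   4
 16   0   8  32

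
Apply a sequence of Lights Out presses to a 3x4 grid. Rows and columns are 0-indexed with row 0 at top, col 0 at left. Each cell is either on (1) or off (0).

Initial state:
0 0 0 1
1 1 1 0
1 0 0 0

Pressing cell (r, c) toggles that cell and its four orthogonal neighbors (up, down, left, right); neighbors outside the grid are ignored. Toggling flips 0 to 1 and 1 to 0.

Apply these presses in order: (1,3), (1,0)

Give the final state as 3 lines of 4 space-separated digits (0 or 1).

After press 1 at (1,3):
0 0 0 0
1 1 0 1
1 0 0 1

After press 2 at (1,0):
1 0 0 0
0 0 0 1
0 0 0 1

Answer: 1 0 0 0
0 0 0 1
0 0 0 1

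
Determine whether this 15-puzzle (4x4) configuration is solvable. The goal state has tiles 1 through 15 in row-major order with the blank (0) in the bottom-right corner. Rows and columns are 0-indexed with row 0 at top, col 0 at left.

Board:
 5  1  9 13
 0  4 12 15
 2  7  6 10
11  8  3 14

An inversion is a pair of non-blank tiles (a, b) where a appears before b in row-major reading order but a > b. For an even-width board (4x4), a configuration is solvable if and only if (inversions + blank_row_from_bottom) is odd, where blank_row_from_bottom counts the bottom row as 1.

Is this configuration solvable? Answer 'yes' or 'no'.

Inversions: 44
Blank is in row 1 (0-indexed from top), which is row 3 counting from the bottom (bottom = 1).
44 + 3 = 47, which is odd, so the puzzle is solvable.

Answer: yes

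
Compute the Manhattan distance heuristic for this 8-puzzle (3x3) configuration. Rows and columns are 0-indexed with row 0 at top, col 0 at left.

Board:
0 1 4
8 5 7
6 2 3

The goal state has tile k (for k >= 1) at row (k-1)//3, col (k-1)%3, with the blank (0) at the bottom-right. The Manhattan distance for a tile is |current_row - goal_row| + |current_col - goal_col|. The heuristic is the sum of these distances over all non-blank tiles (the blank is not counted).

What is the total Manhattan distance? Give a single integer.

Tile 1: (0,1)->(0,0) = 1
Tile 4: (0,2)->(1,0) = 3
Tile 8: (1,0)->(2,1) = 2
Tile 5: (1,1)->(1,1) = 0
Tile 7: (1,2)->(2,0) = 3
Tile 6: (2,0)->(1,2) = 3
Tile 2: (2,1)->(0,1) = 2
Tile 3: (2,2)->(0,2) = 2
Sum: 1 + 3 + 2 + 0 + 3 + 3 + 2 + 2 = 16

Answer: 16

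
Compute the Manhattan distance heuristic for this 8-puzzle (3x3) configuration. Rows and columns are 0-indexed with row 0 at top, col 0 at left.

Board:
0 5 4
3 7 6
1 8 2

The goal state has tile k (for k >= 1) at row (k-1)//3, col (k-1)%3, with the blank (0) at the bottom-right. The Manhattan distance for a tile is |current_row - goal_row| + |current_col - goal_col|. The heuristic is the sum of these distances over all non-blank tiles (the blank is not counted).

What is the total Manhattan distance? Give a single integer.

Answer: 14

Derivation:
Tile 5: (0,1)->(1,1) = 1
Tile 4: (0,2)->(1,0) = 3
Tile 3: (1,0)->(0,2) = 3
Tile 7: (1,1)->(2,0) = 2
Tile 6: (1,2)->(1,2) = 0
Tile 1: (2,0)->(0,0) = 2
Tile 8: (2,1)->(2,1) = 0
Tile 2: (2,2)->(0,1) = 3
Sum: 1 + 3 + 3 + 2 + 0 + 2 + 0 + 3 = 14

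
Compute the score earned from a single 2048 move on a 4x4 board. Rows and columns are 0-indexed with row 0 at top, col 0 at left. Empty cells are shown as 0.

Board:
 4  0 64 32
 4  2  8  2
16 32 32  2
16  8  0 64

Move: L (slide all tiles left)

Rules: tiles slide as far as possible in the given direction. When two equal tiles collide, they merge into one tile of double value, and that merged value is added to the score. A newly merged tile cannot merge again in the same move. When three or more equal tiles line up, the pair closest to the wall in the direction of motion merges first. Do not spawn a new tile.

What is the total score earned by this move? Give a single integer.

Slide left:
row 0: [4, 0, 64, 32] -> [4, 64, 32, 0]  score +0 (running 0)
row 1: [4, 2, 8, 2] -> [4, 2, 8, 2]  score +0 (running 0)
row 2: [16, 32, 32, 2] -> [16, 64, 2, 0]  score +64 (running 64)
row 3: [16, 8, 0, 64] -> [16, 8, 64, 0]  score +0 (running 64)
Board after move:
 4 64 32  0
 4  2  8  2
16 64  2  0
16  8 64  0

Answer: 64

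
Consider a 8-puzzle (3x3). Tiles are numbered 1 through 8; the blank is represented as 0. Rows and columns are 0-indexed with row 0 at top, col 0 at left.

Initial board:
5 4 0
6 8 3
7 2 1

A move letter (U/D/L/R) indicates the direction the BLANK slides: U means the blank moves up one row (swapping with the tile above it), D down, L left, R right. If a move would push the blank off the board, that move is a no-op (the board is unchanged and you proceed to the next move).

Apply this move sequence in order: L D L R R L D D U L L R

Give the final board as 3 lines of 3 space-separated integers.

Answer: 5 8 4
6 0 3
7 2 1

Derivation:
After move 1 (L):
5 0 4
6 8 3
7 2 1

After move 2 (D):
5 8 4
6 0 3
7 2 1

After move 3 (L):
5 8 4
0 6 3
7 2 1

After move 4 (R):
5 8 4
6 0 3
7 2 1

After move 5 (R):
5 8 4
6 3 0
7 2 1

After move 6 (L):
5 8 4
6 0 3
7 2 1

After move 7 (D):
5 8 4
6 2 3
7 0 1

After move 8 (D):
5 8 4
6 2 3
7 0 1

After move 9 (U):
5 8 4
6 0 3
7 2 1

After move 10 (L):
5 8 4
0 6 3
7 2 1

After move 11 (L):
5 8 4
0 6 3
7 2 1

After move 12 (R):
5 8 4
6 0 3
7 2 1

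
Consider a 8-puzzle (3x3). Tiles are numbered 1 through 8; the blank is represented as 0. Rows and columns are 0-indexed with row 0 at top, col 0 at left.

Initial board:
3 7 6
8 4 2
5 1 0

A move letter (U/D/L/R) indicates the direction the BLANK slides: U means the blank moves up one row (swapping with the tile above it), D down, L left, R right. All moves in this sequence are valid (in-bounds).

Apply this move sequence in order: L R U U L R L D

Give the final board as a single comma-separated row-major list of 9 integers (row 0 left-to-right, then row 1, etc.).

After move 1 (L):
3 7 6
8 4 2
5 0 1

After move 2 (R):
3 7 6
8 4 2
5 1 0

After move 3 (U):
3 7 6
8 4 0
5 1 2

After move 4 (U):
3 7 0
8 4 6
5 1 2

After move 5 (L):
3 0 7
8 4 6
5 1 2

After move 6 (R):
3 7 0
8 4 6
5 1 2

After move 7 (L):
3 0 7
8 4 6
5 1 2

After move 8 (D):
3 4 7
8 0 6
5 1 2

Answer: 3, 4, 7, 8, 0, 6, 5, 1, 2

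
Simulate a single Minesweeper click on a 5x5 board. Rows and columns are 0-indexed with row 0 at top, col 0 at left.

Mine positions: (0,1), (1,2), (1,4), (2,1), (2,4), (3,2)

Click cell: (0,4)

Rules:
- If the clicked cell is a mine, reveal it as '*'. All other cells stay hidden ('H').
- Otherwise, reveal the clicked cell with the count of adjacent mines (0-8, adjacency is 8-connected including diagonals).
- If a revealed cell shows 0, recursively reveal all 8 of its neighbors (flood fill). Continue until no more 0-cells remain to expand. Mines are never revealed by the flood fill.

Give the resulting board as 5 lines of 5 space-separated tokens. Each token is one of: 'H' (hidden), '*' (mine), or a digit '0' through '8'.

H H H H 1
H H H H H
H H H H H
H H H H H
H H H H H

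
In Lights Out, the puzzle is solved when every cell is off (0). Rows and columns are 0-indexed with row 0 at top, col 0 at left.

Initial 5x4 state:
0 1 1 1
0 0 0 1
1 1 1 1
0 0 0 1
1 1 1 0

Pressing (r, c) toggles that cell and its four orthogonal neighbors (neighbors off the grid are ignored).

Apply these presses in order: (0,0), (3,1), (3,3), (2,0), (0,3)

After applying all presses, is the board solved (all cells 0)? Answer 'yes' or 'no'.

After press 1 at (0,0):
1 0 1 1
1 0 0 1
1 1 1 1
0 0 0 1
1 1 1 0

After press 2 at (3,1):
1 0 1 1
1 0 0 1
1 0 1 1
1 1 1 1
1 0 1 0

After press 3 at (3,3):
1 0 1 1
1 0 0 1
1 0 1 0
1 1 0 0
1 0 1 1

After press 4 at (2,0):
1 0 1 1
0 0 0 1
0 1 1 0
0 1 0 0
1 0 1 1

After press 5 at (0,3):
1 0 0 0
0 0 0 0
0 1 1 0
0 1 0 0
1 0 1 1

Lights still on: 7

Answer: no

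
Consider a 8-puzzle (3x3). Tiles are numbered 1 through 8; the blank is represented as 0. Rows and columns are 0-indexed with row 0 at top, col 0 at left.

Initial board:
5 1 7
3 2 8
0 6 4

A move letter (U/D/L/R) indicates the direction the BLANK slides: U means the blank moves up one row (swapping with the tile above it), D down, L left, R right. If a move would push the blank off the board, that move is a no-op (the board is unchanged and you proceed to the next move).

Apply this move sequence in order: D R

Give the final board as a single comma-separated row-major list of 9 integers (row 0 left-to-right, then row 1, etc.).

Answer: 5, 1, 7, 3, 2, 8, 6, 0, 4

Derivation:
After move 1 (D):
5 1 7
3 2 8
0 6 4

After move 2 (R):
5 1 7
3 2 8
6 0 4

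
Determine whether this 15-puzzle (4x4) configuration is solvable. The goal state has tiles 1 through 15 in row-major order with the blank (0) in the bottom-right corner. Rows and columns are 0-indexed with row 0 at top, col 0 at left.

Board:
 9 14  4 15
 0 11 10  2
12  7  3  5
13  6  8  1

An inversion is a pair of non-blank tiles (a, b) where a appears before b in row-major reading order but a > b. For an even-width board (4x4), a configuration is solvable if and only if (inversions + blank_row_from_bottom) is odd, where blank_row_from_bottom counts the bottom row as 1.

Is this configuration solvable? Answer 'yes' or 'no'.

Answer: no

Derivation:
Inversions: 67
Blank is in row 1 (0-indexed from top), which is row 3 counting from the bottom (bottom = 1).
67 + 3 = 70, which is even, so the puzzle is not solvable.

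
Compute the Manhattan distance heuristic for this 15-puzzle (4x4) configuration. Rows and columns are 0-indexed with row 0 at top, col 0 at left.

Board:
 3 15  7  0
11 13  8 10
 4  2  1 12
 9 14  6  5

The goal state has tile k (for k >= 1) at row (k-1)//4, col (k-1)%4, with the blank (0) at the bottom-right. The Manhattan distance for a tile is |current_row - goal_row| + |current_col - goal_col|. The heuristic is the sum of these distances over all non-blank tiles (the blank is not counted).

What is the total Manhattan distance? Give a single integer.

Tile 3: (0,0)->(0,2) = 2
Tile 15: (0,1)->(3,2) = 4
Tile 7: (0,2)->(1,2) = 1
Tile 11: (1,0)->(2,2) = 3
Tile 13: (1,1)->(3,0) = 3
Tile 8: (1,2)->(1,3) = 1
Tile 10: (1,3)->(2,1) = 3
Tile 4: (2,0)->(0,3) = 5
Tile 2: (2,1)->(0,1) = 2
Tile 1: (2,2)->(0,0) = 4
Tile 12: (2,3)->(2,3) = 0
Tile 9: (3,0)->(2,0) = 1
Tile 14: (3,1)->(3,1) = 0
Tile 6: (3,2)->(1,1) = 3
Tile 5: (3,3)->(1,0) = 5
Sum: 2 + 4 + 1 + 3 + 3 + 1 + 3 + 5 + 2 + 4 + 0 + 1 + 0 + 3 + 5 = 37

Answer: 37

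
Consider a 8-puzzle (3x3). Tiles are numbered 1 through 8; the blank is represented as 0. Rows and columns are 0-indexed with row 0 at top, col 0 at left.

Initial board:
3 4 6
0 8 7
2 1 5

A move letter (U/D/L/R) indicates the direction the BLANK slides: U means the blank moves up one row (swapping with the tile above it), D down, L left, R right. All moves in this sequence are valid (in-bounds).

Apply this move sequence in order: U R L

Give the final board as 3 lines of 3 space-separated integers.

Answer: 0 4 6
3 8 7
2 1 5

Derivation:
After move 1 (U):
0 4 6
3 8 7
2 1 5

After move 2 (R):
4 0 6
3 8 7
2 1 5

After move 3 (L):
0 4 6
3 8 7
2 1 5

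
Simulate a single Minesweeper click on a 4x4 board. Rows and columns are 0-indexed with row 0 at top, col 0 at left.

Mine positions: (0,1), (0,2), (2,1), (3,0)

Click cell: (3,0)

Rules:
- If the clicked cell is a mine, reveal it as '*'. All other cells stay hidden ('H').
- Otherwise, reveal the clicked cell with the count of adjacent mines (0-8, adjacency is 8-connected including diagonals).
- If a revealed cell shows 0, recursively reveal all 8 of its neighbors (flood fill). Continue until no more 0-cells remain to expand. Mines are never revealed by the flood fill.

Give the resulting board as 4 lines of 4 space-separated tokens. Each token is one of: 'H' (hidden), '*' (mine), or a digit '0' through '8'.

H H H H
H H H H
H H H H
* H H H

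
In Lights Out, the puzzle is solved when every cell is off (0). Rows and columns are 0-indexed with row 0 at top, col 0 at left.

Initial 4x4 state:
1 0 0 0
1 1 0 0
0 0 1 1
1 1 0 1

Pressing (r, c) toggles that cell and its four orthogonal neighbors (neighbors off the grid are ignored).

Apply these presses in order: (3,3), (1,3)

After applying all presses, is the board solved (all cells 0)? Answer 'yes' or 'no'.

After press 1 at (3,3):
1 0 0 0
1 1 0 0
0 0 1 0
1 1 1 0

After press 2 at (1,3):
1 0 0 1
1 1 1 1
0 0 1 1
1 1 1 0

Lights still on: 11

Answer: no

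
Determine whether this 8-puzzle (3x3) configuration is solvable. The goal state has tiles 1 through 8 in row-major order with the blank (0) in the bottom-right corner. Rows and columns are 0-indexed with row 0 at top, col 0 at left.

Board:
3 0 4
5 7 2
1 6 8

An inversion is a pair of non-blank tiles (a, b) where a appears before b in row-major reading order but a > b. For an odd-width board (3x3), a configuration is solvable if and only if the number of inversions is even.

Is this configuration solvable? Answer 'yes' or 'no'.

Inversions (pairs i<j in row-major order where tile[i] > tile[j] > 0): 10
10 is even, so the puzzle is solvable.

Answer: yes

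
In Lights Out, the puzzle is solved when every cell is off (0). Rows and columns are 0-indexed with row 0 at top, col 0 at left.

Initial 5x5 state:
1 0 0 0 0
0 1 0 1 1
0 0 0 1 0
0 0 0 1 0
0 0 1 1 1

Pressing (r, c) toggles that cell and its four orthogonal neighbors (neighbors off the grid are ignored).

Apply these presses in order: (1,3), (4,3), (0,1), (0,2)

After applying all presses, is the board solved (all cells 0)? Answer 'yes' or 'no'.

Answer: yes

Derivation:
After press 1 at (1,3):
1 0 0 1 0
0 1 1 0 0
0 0 0 0 0
0 0 0 1 0
0 0 1 1 1

After press 2 at (4,3):
1 0 0 1 0
0 1 1 0 0
0 0 0 0 0
0 0 0 0 0
0 0 0 0 0

After press 3 at (0,1):
0 1 1 1 0
0 0 1 0 0
0 0 0 0 0
0 0 0 0 0
0 0 0 0 0

After press 4 at (0,2):
0 0 0 0 0
0 0 0 0 0
0 0 0 0 0
0 0 0 0 0
0 0 0 0 0

Lights still on: 0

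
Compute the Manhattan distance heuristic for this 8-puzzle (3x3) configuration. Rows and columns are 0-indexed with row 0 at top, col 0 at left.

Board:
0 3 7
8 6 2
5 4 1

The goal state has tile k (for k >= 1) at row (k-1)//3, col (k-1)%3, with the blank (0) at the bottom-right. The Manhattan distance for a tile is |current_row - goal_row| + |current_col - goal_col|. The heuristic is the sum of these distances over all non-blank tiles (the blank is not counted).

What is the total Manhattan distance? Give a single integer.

Tile 3: at (0,1), goal (0,2), distance |0-0|+|1-2| = 1
Tile 7: at (0,2), goal (2,0), distance |0-2|+|2-0| = 4
Tile 8: at (1,0), goal (2,1), distance |1-2|+|0-1| = 2
Tile 6: at (1,1), goal (1,2), distance |1-1|+|1-2| = 1
Tile 2: at (1,2), goal (0,1), distance |1-0|+|2-1| = 2
Tile 5: at (2,0), goal (1,1), distance |2-1|+|0-1| = 2
Tile 4: at (2,1), goal (1,0), distance |2-1|+|1-0| = 2
Tile 1: at (2,2), goal (0,0), distance |2-0|+|2-0| = 4
Sum: 1 + 4 + 2 + 1 + 2 + 2 + 2 + 4 = 18

Answer: 18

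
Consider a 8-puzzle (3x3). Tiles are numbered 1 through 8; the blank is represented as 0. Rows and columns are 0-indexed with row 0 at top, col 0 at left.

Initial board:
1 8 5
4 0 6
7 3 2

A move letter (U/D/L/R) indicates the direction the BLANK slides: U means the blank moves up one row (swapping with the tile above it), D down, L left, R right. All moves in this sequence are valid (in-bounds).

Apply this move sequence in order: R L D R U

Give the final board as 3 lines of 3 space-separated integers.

After move 1 (R):
1 8 5
4 6 0
7 3 2

After move 2 (L):
1 8 5
4 0 6
7 3 2

After move 3 (D):
1 8 5
4 3 6
7 0 2

After move 4 (R):
1 8 5
4 3 6
7 2 0

After move 5 (U):
1 8 5
4 3 0
7 2 6

Answer: 1 8 5
4 3 0
7 2 6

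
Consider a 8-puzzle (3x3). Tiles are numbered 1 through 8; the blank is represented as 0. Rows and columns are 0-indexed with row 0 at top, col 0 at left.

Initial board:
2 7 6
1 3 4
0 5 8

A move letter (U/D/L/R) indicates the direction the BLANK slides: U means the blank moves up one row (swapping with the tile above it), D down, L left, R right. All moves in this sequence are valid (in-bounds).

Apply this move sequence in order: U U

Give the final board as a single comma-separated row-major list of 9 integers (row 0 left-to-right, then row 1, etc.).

After move 1 (U):
2 7 6
0 3 4
1 5 8

After move 2 (U):
0 7 6
2 3 4
1 5 8

Answer: 0, 7, 6, 2, 3, 4, 1, 5, 8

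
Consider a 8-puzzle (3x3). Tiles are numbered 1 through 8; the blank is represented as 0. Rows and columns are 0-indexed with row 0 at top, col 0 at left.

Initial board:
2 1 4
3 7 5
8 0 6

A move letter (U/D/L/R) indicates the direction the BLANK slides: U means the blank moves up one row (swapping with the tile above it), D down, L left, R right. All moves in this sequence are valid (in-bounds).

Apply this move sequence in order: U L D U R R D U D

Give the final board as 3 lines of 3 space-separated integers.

Answer: 2 1 4
3 5 6
8 7 0

Derivation:
After move 1 (U):
2 1 4
3 0 5
8 7 6

After move 2 (L):
2 1 4
0 3 5
8 7 6

After move 3 (D):
2 1 4
8 3 5
0 7 6

After move 4 (U):
2 1 4
0 3 5
8 7 6

After move 5 (R):
2 1 4
3 0 5
8 7 6

After move 6 (R):
2 1 4
3 5 0
8 7 6

After move 7 (D):
2 1 4
3 5 6
8 7 0

After move 8 (U):
2 1 4
3 5 0
8 7 6

After move 9 (D):
2 1 4
3 5 6
8 7 0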